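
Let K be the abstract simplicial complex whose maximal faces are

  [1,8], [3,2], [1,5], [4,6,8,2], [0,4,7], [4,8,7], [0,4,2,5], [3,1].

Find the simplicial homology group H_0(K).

H_0 ≅ Z.

We work with the vertex ordering 0 < 1 < 2 < 3 < 4 < 5 < 6 < 7 < 8. The simplices of K, each written with vertices in increasing order, are:

  0-simplices (9): [0], [1], [2], [3], [4], [5], [6], [7], [8]
  1-simplices (18): [0,2], [0,4], [0,5], [0,7], [1,3], [1,5], [1,8], [2,3], [2,4], [2,5], [2,6], [2,8], [4,5], [4,6], [4,7], [4,8], [6,8], [7,8]
  2-simplices (10): [0,2,4], [0,2,5], [0,4,5], [0,4,7], [2,4,5], [2,4,6], [2,4,8], [2,6,8], [4,6,8], [4,7,8]
  3-simplices (2): [0,2,4,5], [2,4,6,8]

Hence C_0 ≅ Z^9, C_1 ≅ Z^18, C_2 ≅ Z^10, C_3 ≅ Z^2.

The boundary map ∂_1: C_1 → C_0 is given by ∂[p,q] = [q] − [p].
The 9×18 boundary matrix has rank 8 and Smith normal form diag(1,1,1,1,1,1,1,1).

Boundary ∂_2: C_2 → C_1 sends each 2-simplex [p,q,r] to [q,r] − [p,r] + [p,q]. For instance
  ∂[2,4,8] = [4,8] − [2,8] + [2,4],
  ∂[0,4,5] = [4,5] − [0,5] + [0,4].
As a 18×10 matrix over Z this has rank 8, with invariant factors (1,1,1,1,1,1,1,1).

∂_3: C_3 → C_2 sends each 3-simplex σ to the alternating sum Σ_i (−1)^i (σ with its i-th vertex removed). For instance
  ∂[2,4,6,8] = [4,6,8] − [2,6,8] + [2,4,8] − [2,4,6],
  ∂[0,2,4,5] = [2,4,5] − [0,4,5] + [0,2,5] − [0,2,4].
As a 10×2 matrix over Z this has rank 2, with invariant factors (1,1).

Computing H_k = (kernel of ∂_k) / (image of ∂_{k+1}):

  H_0: rank C_0 − rank ∂_1 = 9 − 8 = 1, and the invariant factors of ∂_1 are all 1, so H_0 ≅ Z.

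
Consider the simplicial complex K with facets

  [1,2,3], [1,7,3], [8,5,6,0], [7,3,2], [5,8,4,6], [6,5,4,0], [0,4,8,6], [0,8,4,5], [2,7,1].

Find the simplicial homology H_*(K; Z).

We work with the vertex ordering 0 < 1 < 2 < 3 < 4 < 5 < 6 < 7 < 8. The simplices of K, each written with vertices in increasing order, are:

  0-simplices (9): [0], [1], [2], [3], [4], [5], [6], [7], [8]
  1-simplices (16): [0,4], [0,5], [0,6], [0,8], [1,2], [1,3], [1,7], [2,3], [2,7], [3,7], [4,5], [4,6], [4,8], [5,6], [5,8], [6,8]
  2-simplices (14): [0,4,5], [0,4,6], [0,4,8], [0,5,6], [0,5,8], [0,6,8], [1,2,3], [1,2,7], [1,3,7], [2,3,7], [4,5,6], [4,5,8], [4,6,8], [5,6,8]
  3-simplices (5): [0,4,5,6], [0,4,5,8], [0,4,6,8], [0,5,6,8], [4,5,6,8]

so the chain groups are C_0 ≅ Z^9, C_1 ≅ Z^16, C_2 ≅ Z^14, C_3 ≅ Z^5.

The boundary map ∂_1: C_1 → C_0 sends each edge [p,q] (with p < q) to q − p. For instance
  ∂[2,7] = [7] − [2].
The resulting 9×16 matrix has rank 7, and its Smith normal form has invariant factors (1,1,1,1,1,1,1).

Boundary ∂_2: C_2 → C_1 acts by ∂[p,q,r] = [q,r] − [p,r] + [p,q]. For instance
  ∂[0,5,6] = [5,6] − [0,6] + [0,5],
  ∂[0,4,5] = [4,5] − [0,5] + [0,4].
The 16×14 boundary matrix has rank 9 and Smith normal form diag(1,1,1,1,1,1,1,1,1).

∂_3: C_3 → C_2 sends each 3-simplex σ to the alternating sum Σ_i (−1)^i (σ with its i-th vertex removed). For instance
  ∂[0,4,5,8] = [4,5,8] − [0,5,8] + [0,4,8] − [0,4,5],
  ∂[4,5,6,8] = [5,6,8] − [4,6,8] + [4,5,8] − [4,5,6].
The 14×5 boundary matrix has rank 4 and Smith normal form diag(1,1,1,1).

Reading off H_k = ker ∂_k / im ∂_{k+1}:

  H_0: rank C_0 − rank ∂_1 = 9 − 7 = 2, and the invariant factors of ∂_1 are all 1, so H_0 ≅ Z^2.
  H_1: rank ker ∂_1 − rank ∂_2 = (16 − 7) − 9 = 0, and the invariant factors of ∂_2 are all 1, so H_1 ≅ 0.
  H_2: rank ker ∂_2 − rank ∂_3 = (14 − 9) − 4 = 1, and the invariant factors of ∂_3 are all 1, so H_2 ≅ Z.
  H_3: rank ker ∂_3 − rank ∂_4 = (5 − 4) − 0 = 1, and there is no ∂_4, so H_3 ≅ Z.

As a check, the Euler characteristic is 9 − 16 + 14 − 5 = 2, which agrees with 2 − 0 + 1 − 1 = 2.

H_0 ≅ Z^2,  H_1 = 0,  H_2 ≅ Z,  H_3 ≅ Z.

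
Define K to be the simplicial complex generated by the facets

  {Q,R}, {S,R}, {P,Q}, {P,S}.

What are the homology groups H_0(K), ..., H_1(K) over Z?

H_0 ≅ Z,  H_1 ≅ Z.

Take the total order P < Q < R < S on the vertex set. Then K (dimension 1) consists of the simplices:

  0-simplices (4): P, Q, R, S
  1-simplices (4): PQ, PS, QR, RS

giving chain groups C_0 ≅ Z^4, C_1 ≅ Z^4.

The boundary map ∂_1: C_1 → C_0 sends each edge [p,q] (with p < q) to q − p.
As a 4×4 matrix over Z this has rank 3, with invariant factors (1,1,1).

Now H_k = ker ∂_k / im ∂_{k+1}, so:

  H_0: rank C_0 − rank ∂_1 = 4 − 3 = 1, and the invariant factors of ∂_1 are all 1, so H_0 = Z.
  H_1: rank ker ∂_1 − rank ∂_2 = (4 − 3) − 0 = 1, and there is no ∂_2, so H_1 = Z.

As a check, the Euler characteristic is 4 − 4 = 0, which agrees with 1 − 1 = 0.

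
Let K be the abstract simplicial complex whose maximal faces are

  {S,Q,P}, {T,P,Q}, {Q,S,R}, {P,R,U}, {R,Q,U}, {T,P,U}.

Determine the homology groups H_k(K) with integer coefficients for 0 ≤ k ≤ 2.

H_0 = Z,  H_1 = Z,  H_2 = 0.

Order the vertices as P < Q < R < S < T < U. Listing each simplex with vertices in this order, K has dimension 2 with simplices:

  0-simplices (6): P, Q, R, S, T, U
  1-simplices (12): PQ, PR, PS, PT, PU, QR, QS, QT, QU, RS, RU, TU
  2-simplices (6): PQS, PQT, PRU, PTU, QRS, QRU

giving chain groups C_0 ≅ Z^6, C_1 ≅ Z^12, C_2 ≅ Z^6.

∂_1: C_1 → C_0 maps an edge to its endpoints' difference, ∂[p,q] = q − p.
This gives a 6×12 integer matrix of rank 5; reducing to Smith normal form yields diagonal entries (1,1,1,1,1).

Boundary ∂_2: C_2 → C_1 acts by ∂[p,q,r] = [q,r] − [p,r] + [p,q]. For instance
  ∂QRU = RU − QU + QR,
  ∂PRU = RU − PU + PR.
As a 12×6 matrix over Z this has rank 6, with invariant factors (1,1,1,1,1,1).

Computing H_k = (kernel of ∂_k) / (image of ∂_{k+1}):

  H_0: rank C_0 − rank ∂_1 = 6 − 5 = 1, and the invariant factors of ∂_1 are all 1, so H_0 = Z.
  H_1: rank ker ∂_1 − rank ∂_2 = (12 − 5) − 6 = 1, and the invariant factors of ∂_2 are all 1, so H_1 = Z.
  H_2: rank ker ∂_2 − rank ∂_3 = (6 − 6) − 0 = 0, and there is no ∂_3, so H_2 = 0.

(K is a triangulation of the cylinder S^1 x I.)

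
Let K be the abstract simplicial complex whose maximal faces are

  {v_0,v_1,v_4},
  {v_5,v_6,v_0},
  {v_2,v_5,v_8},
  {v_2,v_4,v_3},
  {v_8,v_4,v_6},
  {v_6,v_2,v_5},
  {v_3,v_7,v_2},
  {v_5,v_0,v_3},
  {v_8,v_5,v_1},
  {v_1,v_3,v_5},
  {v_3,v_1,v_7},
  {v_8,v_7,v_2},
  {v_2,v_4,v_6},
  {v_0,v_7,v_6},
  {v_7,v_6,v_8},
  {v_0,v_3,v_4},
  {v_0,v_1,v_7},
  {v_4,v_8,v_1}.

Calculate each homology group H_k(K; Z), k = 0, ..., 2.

H_0 ≅ Z,  H_1 ≅ Z × Z/2,  H_2 = 0.

Order the vertices as v_0 < v_1 < v_2 < v_3 < v_4 < v_5 < v_6 < v_7 < v_8. Listing each simplex with vertices in this order, K has dimension 2 with simplices:

  0-simplices (9): [v_0], [v_1], [v_2], [v_3], [v_4], [v_5], [v_6], [v_7], [v_8]
  1-simplices (27): (27 of them)
  2-simplices (18): (18 of them)

so the chain groups are C_0 ≅ Z^9, C_1 ≅ Z^27, C_2 ≅ Z^18.

∂_1: C_1 → C_0 sends each edge [p,q] (with p < q) to q − p.
The resulting 9×27 matrix has rank 8, and its Smith normal form has invariant factors (1,1,1,1,1,1,1,1).

Boundary ∂_2: C_2 → C_1 maps a triangle to the signed sum of its edges. For instance
  ∂[v_6,v_7,v_8] = [v_7,v_8] − [v_6,v_8] + [v_6,v_7],
  ∂[v_2,v_3,v_4] = [v_3,v_4] − [v_2,v_4] + [v_2,v_3].
As a 27×18 matrix over Z this has rank 18, with invariant factors (1,1,1,1,1,1,1,1,1,1,1,1,1,1,1,1,1,2).

Computing H_k = (kernel of ∂_k) / (image of ∂_{k+1}):

  H_0: rank C_0 − rank ∂_1 = 9 − 8 = 1, and the invariant factors of ∂_1 are all 1, so H_0 = Z.
  H_1: rank ker ∂_1 − rank ∂_2 = (27 − 8) − 18 = 1, and ∂_2 has invariant factor 2 > 1, so H_1 = Z × Z/2.
  H_2: rank ker ∂_2 − rank ∂_3 = (18 − 18) − 0 = 0, and there is no ∂_3, so H_2 = 0.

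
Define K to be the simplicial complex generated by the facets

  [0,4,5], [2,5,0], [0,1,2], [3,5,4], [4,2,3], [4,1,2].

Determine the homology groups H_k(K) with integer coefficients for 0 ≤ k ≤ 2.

H_0 = Z,  H_1 = Z,  H_2 = 0.

K has 6 vertices, 12 edges, 6 triangles.
rank ∂_0 = 0, rank ∂_1 = 5 ⇒ b_0 = 6 − 0 − 5 = 1; all invariant factors of ∂_1 are 1 so no torsion. So H_0 = Z.
rank ∂_1 = 5, rank ∂_2 = 6 ⇒ b_1 = 12 − 5 − 6 = 1; all invariant factors of ∂_2 are 1 so no torsion. So H_1 = Z.
rank ∂_2 = 6, rank ∂_3 = 0 ⇒ b_2 = 6 − 6 − 0 = 0. So H_2 = 0.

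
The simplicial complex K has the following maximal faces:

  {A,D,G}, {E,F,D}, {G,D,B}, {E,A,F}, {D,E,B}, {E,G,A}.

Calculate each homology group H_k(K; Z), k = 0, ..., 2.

H_0 = Z,  H_1 = Z,  H_2 = 0.

We work with the vertex ordering A < B < D < E < F < G. The simplices of K, each written with vertices in increasing order, are:

  0-simplices (6): A, B, D, E, F, G
  1-simplices (12): AD, AE, AF, AG, BD, BE, BG, DE, DF, DG, EF, EG
  2-simplices (6): ADG, AEF, AEG, BDE, BDG, DEF

Hence C_0 ≅ Z^6, C_1 ≅ Z^12, C_2 ≅ Z^6.

Boundary ∂_1: C_1 → C_0 is given by ∂[p,q] = [q] − [p].
The 6×12 boundary matrix has rank 5 and Smith normal form diag(1,1,1,1,1).

Boundary ∂_2: C_2 → C_1 maps a triangle to the signed sum of its edges. For instance
  ∂AEF = EF − AF + AE,
  ∂AEG = EG − AG + AE.
As a 12×6 matrix over Z this has rank 6, with invariant factors (1,1,1,1,1,1).

Now H_k = ker ∂_k / im ∂_{k+1}, so:

  H_0: rank C_0 − rank ∂_1 = 6 − 5 = 1, and the invariant factors of ∂_1 are all 1, so H_0 ≅ Z.
  H_1: rank ker ∂_1 − rank ∂_2 = (12 − 5) − 6 = 1, and the invariant factors of ∂_2 are all 1, so H_1 ≅ Z.
  H_2: rank ker ∂_2 − rank ∂_3 = (6 − 6) − 0 = 0, and there is no ∂_3, so H_2 ≅ 0.

(K is a triangulation of the cylinder S^1 x I.)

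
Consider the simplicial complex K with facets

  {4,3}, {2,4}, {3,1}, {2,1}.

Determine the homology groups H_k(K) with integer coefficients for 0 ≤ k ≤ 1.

H_0 ≅ Z,  H_1 ≅ Z.

We work with the vertex ordering 1 < 2 < 3 < 4. The simplices of K, each written with vertices in increasing order, are:

  0-simplices (4): [1], [2], [3], [4]
  1-simplices (4): [1,2], [1,3], [2,4], [3,4]

so the chain groups are C_0 ≅ Z^4, C_1 ≅ Z^4.

∂_1: C_1 → C_0 sends each edge [p,q] (with p < q) to q − p. For instance
  ∂[3,4] = [4] − [3].
This gives a 4×4 integer matrix of rank 3; reducing to Smith normal form yields diagonal entries (1,1,1).

Now H_k = ker ∂_k / im ∂_{k+1}, so:

  H_0: rank C_0 − rank ∂_1 = 4 − 3 = 1, and the invariant factors of ∂_1 are all 1, so H_0 = Z.
  H_1: rank ker ∂_1 − rank ∂_2 = (4 − 3) − 0 = 1, and there is no ∂_2, so H_1 = Z.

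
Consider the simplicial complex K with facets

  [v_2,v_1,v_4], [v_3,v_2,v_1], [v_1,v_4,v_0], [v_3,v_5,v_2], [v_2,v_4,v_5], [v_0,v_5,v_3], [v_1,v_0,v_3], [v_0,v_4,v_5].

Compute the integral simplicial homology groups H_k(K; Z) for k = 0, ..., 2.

H_0 ≅ Z,  H_1 = 0,  H_2 ≅ Z.

K has 6 vertices, 12 edges, 8 triangles.
rank ∂_0 = 0, rank ∂_1 = 5 ⇒ b_0 = 6 − 0 − 5 = 1; all invariant factors of ∂_1 are 1 so no torsion. So H_0 = Z.
rank ∂_1 = 5, rank ∂_2 = 7 ⇒ b_1 = 12 − 5 − 7 = 0; all invariant factors of ∂_2 are 1 so no torsion. So H_1 = 0.
rank ∂_2 = 7, rank ∂_3 = 0 ⇒ b_2 = 8 − 7 − 0 = 1. So H_2 = Z.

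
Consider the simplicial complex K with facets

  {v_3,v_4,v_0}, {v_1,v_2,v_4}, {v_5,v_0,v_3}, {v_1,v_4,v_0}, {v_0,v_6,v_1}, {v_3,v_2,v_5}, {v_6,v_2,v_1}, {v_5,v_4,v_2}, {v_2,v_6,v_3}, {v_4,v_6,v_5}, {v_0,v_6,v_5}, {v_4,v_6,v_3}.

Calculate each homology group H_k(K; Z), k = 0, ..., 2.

K has 7 vertices, 18 edges, 12 triangles.
rank ∂_0 = 0, rank ∂_1 = 6 ⇒ b_0 = 7 − 0 − 6 = 1; all invariant factors of ∂_1 are 1 so no torsion. So H_0 ≅ Z.
rank ∂_1 = 6, rank ∂_2 = 12 ⇒ b_1 = 18 − 6 − 12 = 0; ∂_2 has invariant factor(s) [2] giving torsion. So H_1 ≅ Z/2.
rank ∂_2 = 12, rank ∂_3 = 0 ⇒ b_2 = 12 − 12 − 0 = 0. So H_2 ≅ 0.

H_0 = Z,  H_1 = Z/2,  H_2 = 0.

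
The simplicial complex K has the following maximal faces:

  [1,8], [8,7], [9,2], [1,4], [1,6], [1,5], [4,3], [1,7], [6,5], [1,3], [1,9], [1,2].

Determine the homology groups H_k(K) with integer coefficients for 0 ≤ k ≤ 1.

H_0 ≅ Z,  H_1 ≅ Z^4.

Fix the vertex order 1 < 2 < 3 < 4 < 5 < 6 < 7 < 8 < 9 and write every simplex with vertices in increasing order. Then dim K = 1 and the simplices of K are:

  0-simplices (9): [1], [2], [3], [4], [5], [6], [7], [8], [9]
  1-simplices (12): [1,2], [1,3], [1,4], [1,5], [1,6], [1,7], [1,8], [1,9], [2,9], [3,4], [5,6], [7,8]

so the chain groups are C_0 ≅ Z^9, C_1 ≅ Z^12.

The boundary map ∂_1: C_1 → C_0 is given by ∂[p,q] = [q] − [p].
This gives a 9×12 integer matrix of rank 8; reducing to Smith normal form yields diagonal entries (1,1,1,1,1,1,1,1).

Now H_k = ker ∂_k / im ∂_{k+1}, so:

  H_0: rank C_0 − rank ∂_1 = 9 − 8 = 1, and the invariant factors of ∂_1 are all 1, so H_0 = Z.
  H_1: rank ker ∂_1 − rank ∂_2 = (12 − 8) − 0 = 4, and there is no ∂_2, so H_1 = Z^4.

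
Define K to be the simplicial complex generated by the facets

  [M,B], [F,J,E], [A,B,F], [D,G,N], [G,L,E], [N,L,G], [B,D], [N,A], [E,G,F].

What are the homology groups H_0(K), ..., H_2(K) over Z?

H_0 = Z,  H_1 = Z^2,  H_2 = 0.

Fix the vertex order A < B < D < E < F < G < J < L < M < N and write every simplex with vertices in increasing order. Then dim K = 2 and the simplices of K are:

  0-simplices (10): A, B, D, E, F, G, J, L, M, N
  1-simplices (17): AB, AF, AN, BD, BF, BM, DG, DN, EF, EG, EJ, EL, FG, FJ, GL, GN, LN
  2-simplices (6): ABF, DGN, EFG, EFJ, EGL, GLN

giving chain groups C_0 ≅ Z^10, C_1 ≅ Z^17, C_2 ≅ Z^6.

∂_1: C_1 → C_0 maps an edge to its endpoints' difference, ∂[p,q] = q − p.
The resulting 10×17 matrix has rank 9, and its Smith normal form has invariant factors (1,1,1,1,1,1,1,1,1).

∂_2: C_2 → C_1 acts by ∂[p,q,r] = [q,r] − [p,r] + [p,q]. For instance
  ∂DGN = GN − DN + DG,
  ∂EGL = GL − EL + EG.
The resulting 17×6 matrix has rank 6, and its Smith normal form has invariant factors (1,1,1,1,1,1).

From H_k ≅ ker(∂_k) / im(∂_{k+1}) we obtain:

  H_0: rank C_0 − rank ∂_1 = 10 − 9 = 1, and the invariant factors of ∂_1 are all 1, so H_0 = Z.
  H_1: rank ker ∂_1 − rank ∂_2 = (17 − 9) − 6 = 2, and the invariant factors of ∂_2 are all 1, so H_1 = Z^2.
  H_2: rank ker ∂_2 − rank ∂_3 = (6 − 6) − 0 = 0, and there is no ∂_3, so H_2 = 0.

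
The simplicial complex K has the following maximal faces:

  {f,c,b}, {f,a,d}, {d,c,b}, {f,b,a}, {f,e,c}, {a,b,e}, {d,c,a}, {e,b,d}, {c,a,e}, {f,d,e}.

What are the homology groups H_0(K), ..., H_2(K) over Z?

H_0 ≅ Z,  H_1 ≅ Z_2,  H_2 = 0.

Fix the vertex order a < b < c < d < e < f and write every simplex with vertices in increasing order. Then dim K = 2 and the simplices of K are:

  0-simplices (6): a, b, c, d, e, f
  1-simplices (15): ab, ac, ad, ae, af, bc, bd, be, bf, cd, ce, cf, de, df, ef
  2-simplices (10): abe, abf, acd, ace, adf, bcd, bcf, bde, cef, def

giving chain groups C_0 ≅ Z^6, C_1 ≅ Z^15, C_2 ≅ Z^10.

Boundary ∂_1: C_1 → C_0 sends each edge [p,q] (with p < q) to q − p.
The resulting 6×15 matrix has rank 5, and its Smith normal form has invariant factors (1,1,1,1,1).

∂_2: C_2 → C_1 acts by ∂[p,q,r] = [q,r] − [p,r] + [p,q]. For instance
  ∂ace = ce − ae + ac,
  ∂bcf = cf − bf + bc.
This gives a 15×10 integer matrix of rank 10; reducing to Smith normal form yields diagonal entries (1,1,1,1,1,1,1,1,1,2).

Now H_k = ker ∂_k / im ∂_{k+1}, so:

  H_0: rank C_0 − rank ∂_1 = 6 − 5 = 1, and the invariant factors of ∂_1 are all 1, so H_0 ≅ Z.
  H_1: rank ker ∂_1 − rank ∂_2 = (15 − 5) − 10 = 0, and ∂_2 has invariant factor 2 > 1, so H_1 ≅ Z_2.
  H_2: rank ker ∂_2 − rank ∂_3 = (10 − 10) − 0 = 0, and there is no ∂_3, so H_2 ≅ 0.

(K is a triangulation of the real projective plane RP^2.)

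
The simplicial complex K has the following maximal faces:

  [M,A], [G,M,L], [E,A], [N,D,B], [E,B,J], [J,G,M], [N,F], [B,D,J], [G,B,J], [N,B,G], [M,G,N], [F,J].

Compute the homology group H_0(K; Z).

K has 10 vertices, 19 edges, 8 triangles.
rank ∂_0 = 0, rank ∂_1 = 9 ⇒ b_0 = 10 − 0 − 9 = 1; all invariant factors of ∂_1 are 1 so no torsion. So H_0 = Z.

H_0 = Z.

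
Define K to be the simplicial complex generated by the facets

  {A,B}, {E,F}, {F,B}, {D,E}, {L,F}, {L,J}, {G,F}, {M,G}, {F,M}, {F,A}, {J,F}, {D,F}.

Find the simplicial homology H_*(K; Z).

K has 9 vertices, 12 edges.
rank ∂_0 = 0, rank ∂_1 = 8 ⇒ b_0 = 9 − 0 − 8 = 1; all invariant factors of ∂_1 are 1 so no torsion. So H_0 = Z.
rank ∂_1 = 8, rank ∂_2 = 0 ⇒ b_1 = 12 − 8 − 0 = 4. So H_1 = Z^4.

H_0 ≅ Z,  H_1 ≅ Z^4.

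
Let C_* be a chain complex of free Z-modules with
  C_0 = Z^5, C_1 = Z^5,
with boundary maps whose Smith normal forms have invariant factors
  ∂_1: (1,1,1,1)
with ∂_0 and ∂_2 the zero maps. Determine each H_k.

H_0 ≅ Z,  H_1 ≅ Z.

H_0: b_0 = 5 − 0 − 4 = 1; torsion from ∂_1 factors > 1: none. So H_0 ≅ Z.
H_1: b_1 = 5 − 4 − 0 = 1; torsion from ∂_2 factors > 1: none. So H_1 ≅ Z.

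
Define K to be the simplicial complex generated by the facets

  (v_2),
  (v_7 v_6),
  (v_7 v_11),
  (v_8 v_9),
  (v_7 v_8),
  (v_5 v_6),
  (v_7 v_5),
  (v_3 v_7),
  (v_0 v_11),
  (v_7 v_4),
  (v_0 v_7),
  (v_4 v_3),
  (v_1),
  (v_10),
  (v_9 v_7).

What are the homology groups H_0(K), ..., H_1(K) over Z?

We work with the vertex ordering v_0 < v_1 < v_2 < v_3 < v_4 < v_5 < v_6 < v_7 < v_8 < v_9 < v_10 < v_11. The simplices of K, each written with vertices in increasing order, are:

  0-simplices (12): [v_0], [v_1], [v_2], [v_3], [v_4], [v_5], [v_6], [v_7], [v_8], [v_9], [v_10], [v_11]
  1-simplices (12): [v_0,v_7], [v_0,v_11], [v_3,v_4], [v_3,v_7], [v_4,v_7], [v_5,v_6], [v_5,v_7], [v_6,v_7], [v_7,v_8], [v_7,v_9], [v_7,v_11], [v_8,v_9]

so the chain groups are C_0 ≅ Z^12, C_1 ≅ Z^12.

The boundary map ∂_1: C_1 → C_0 maps an edge to its endpoints' difference, ∂[p,q] = q − p. For instance
  ∂[v_6,v_7] = [v_7] − [v_6].
The 12×12 boundary matrix has rank 8 and Smith normal form diag(1,1,1,1,1,1,1,1).

Now H_k = ker ∂_k / im ∂_{k+1}, so:

  H_0: rank C_0 − rank ∂_1 = 12 − 8 = 4, and the invariant factors of ∂_1 are all 1, so H_0 = Z^4.
  H_1: rank ker ∂_1 − rank ∂_2 = (12 − 8) − 0 = 4, and there is no ∂_2, so H_1 = Z^4.

H_0 ≅ Z^4,  H_1 ≅ Z^4.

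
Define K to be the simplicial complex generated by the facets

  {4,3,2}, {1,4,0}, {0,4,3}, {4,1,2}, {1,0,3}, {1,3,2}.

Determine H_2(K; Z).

Take the total order 0 < 1 < 2 < 3 < 4 on the vertex set. Then K (dimension 2) consists of the simplices:

  0-simplices (5): [0], [1], [2], [3], [4]
  1-simplices (9): [0,1], [0,3], [0,4], [1,2], [1,3], [1,4], [2,3], [2,4], [3,4]
  2-simplices (6): [0,1,3], [0,1,4], [0,3,4], [1,2,3], [1,2,4], [2,3,4]

so the chain groups are C_0 ≅ Z^5, C_1 ≅ Z^9, C_2 ≅ Z^6.

Boundary ∂_1: C_1 → C_0 is given by ∂[p,q] = [q] − [p]. For instance
  ∂[0,1] = [1] − [0].
The 5×9 boundary matrix has rank 4 and Smith normal form diag(1,1,1,1).

Boundary ∂_2: C_2 → C_1 sends each 2-simplex [p,q,r] to [q,r] − [p,r] + [p,q]. For instance
  ∂[2,3,4] = [3,4] − [2,4] + [2,3],
  ∂[1,2,4] = [2,4] − [1,4] + [1,2].
The resulting 9×6 matrix has rank 5, and its Smith normal form has invariant factors (1,1,1,1,1).

Now H_k = ker ∂_k / im ∂_{k+1}, so:

  H_2: rank ker ∂_2 − rank ∂_3 = (6 − 5) − 0 = 1, and there is no ∂_3, so H_2 = Z.

H_2 ≅ Z.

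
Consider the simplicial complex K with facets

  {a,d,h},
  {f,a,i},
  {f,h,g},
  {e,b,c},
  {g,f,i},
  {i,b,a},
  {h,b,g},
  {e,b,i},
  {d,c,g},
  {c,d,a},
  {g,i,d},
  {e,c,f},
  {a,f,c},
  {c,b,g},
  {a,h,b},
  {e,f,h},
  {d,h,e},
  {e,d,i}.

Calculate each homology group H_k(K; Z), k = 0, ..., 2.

Fix the vertex order a < b < c < d < e < f < g < h < i and write every simplex with vertices in increasing order. Then dim K = 2 and the simplices of K are:

  0-simplices (9): a, b, c, d, e, f, g, h, i
  1-simplices (27): ab, ac, ad, af, ah, ai, bc, be, bg, bh, bi, cd, ce, cf, cg, de, dg, dh, di, ef, eh, ei, fg, fh, fi, gh, gi
  2-simplices (18): abh, abi, acd, acf, adh, afi, bce, bcg, bei, bgh, cdg, cef, deh, dei, dgi, efh, fgh, fgi

Hence C_0 ≅ Z^9, C_1 ≅ Z^27, C_2 ≅ Z^18.

The boundary map ∂_1: C_1 → C_0 maps an edge to its endpoints' difference, ∂[p,q] = q − p. For instance
  ∂bg = g − b.
The 9×27 boundary matrix has rank 8 and Smith normal form diag(1,1,1,1,1,1,1,1).

The boundary map ∂_2: C_2 → C_1 sends each 2-simplex [p,q,r] to [q,r] − [p,r] + [p,q]. For instance
  ∂bgh = gh − bh + bg,
  ∂bce = ce − be + bc.
The resulting 27×18 matrix has rank 17, and its Smith normal form has invariant factors (1,1,1,1,1,1,1,1,1,1,1,1,1,1,1,1,1).

From H_k ≅ ker(∂_k) / im(∂_{k+1}) we obtain:

  H_0: rank C_0 − rank ∂_1 = 9 − 8 = 1, and the invariant factors of ∂_1 are all 1, so H_0 ≅ Z.
  H_1: rank ker ∂_1 − rank ∂_2 = (27 − 8) − 17 = 2, and the invariant factors of ∂_2 are all 1, so H_1 ≅ Z^2.
  H_2: rank ker ∂_2 − rank ∂_3 = (18 − 17) − 0 = 1, and there is no ∂_3, so H_2 ≅ Z.

As a check, the Euler characteristic is 9 − 27 + 18 = 0, which agrees with 1 − 2 + 1 = 0.
(K is a triangulation of the torus T^2.)

H_0 ≅ Z,  H_1 ≅ Z^2,  H_2 ≅ Z.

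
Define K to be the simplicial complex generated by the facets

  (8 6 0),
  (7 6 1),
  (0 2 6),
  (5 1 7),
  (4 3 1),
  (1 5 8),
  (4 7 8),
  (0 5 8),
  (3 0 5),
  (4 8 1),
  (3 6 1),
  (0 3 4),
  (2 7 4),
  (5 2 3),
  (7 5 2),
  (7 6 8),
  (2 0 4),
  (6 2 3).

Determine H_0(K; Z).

H_0 = Z.

Take the total order 0 < 1 < 2 < 3 < 4 < 5 < 6 < 7 < 8 on the vertex set. Then K (dimension 2) consists of the simplices:

  0-simplices (9): [0], [1], [2], [3], [4], [5], [6], [7], [8]
  1-simplices (27): (27 of them)
  2-simplices (18): [0,2,4], [0,2,6], [0,3,4], [0,3,5], [0,5,8], [0,6,8], [1,3,4], [1,3,6], [1,4,8], [1,5,7], [1,5,8], [1,6,7], [2,3,5], [2,3,6], [2,4,7], [2,5,7], [4,7,8], [6,7,8]

so the chain groups are C_0 ≅ Z^9, C_1 ≅ Z^27, C_2 ≅ Z^18.

∂_1: C_1 → C_0 sends each edge [p,q] (with p < q) to q − p. For instance
  ∂[0,8] = [8] − [0].
The 9×27 boundary matrix has rank 8 and Smith normal form diag(1,1,1,1,1,1,1,1).

The boundary map ∂_2: C_2 → C_1 acts by ∂[p,q,r] = [q,r] − [p,r] + [p,q]. For instance
  ∂[0,2,4] = [2,4] − [0,4] + [0,2],
  ∂[2,4,7] = [4,7] − [2,7] + [2,4].
The resulting 27×18 matrix has rank 18, and its Smith normal form has invariant factors (1,1,1,1,1,1,1,1,1,1,1,1,1,1,1,1,1,2).

Computing H_k = (kernel of ∂_k) / (image of ∂_{k+1}):

  H_0: rank C_0 − rank ∂_1 = 9 − 8 = 1, and the invariant factors of ∂_1 are all 1, so H_0 = Z.

(K is a triangulation of the Klein bottle.)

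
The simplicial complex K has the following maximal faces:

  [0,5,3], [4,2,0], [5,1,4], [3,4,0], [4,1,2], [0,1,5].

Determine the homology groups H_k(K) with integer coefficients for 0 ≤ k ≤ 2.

H_0 = Z,  H_1 = Z,  H_2 = 0.

K has 6 vertices, 12 edges, 6 triangles.
rank ∂_0 = 0, rank ∂_1 = 5 ⇒ b_0 = 6 − 0 − 5 = 1; all invariant factors of ∂_1 are 1 so no torsion. So H_0 = Z.
rank ∂_1 = 5, rank ∂_2 = 6 ⇒ b_1 = 12 − 5 − 6 = 1; all invariant factors of ∂_2 are 1 so no torsion. So H_1 = Z.
rank ∂_2 = 6, rank ∂_3 = 0 ⇒ b_2 = 6 − 6 − 0 = 0. So H_2 = 0.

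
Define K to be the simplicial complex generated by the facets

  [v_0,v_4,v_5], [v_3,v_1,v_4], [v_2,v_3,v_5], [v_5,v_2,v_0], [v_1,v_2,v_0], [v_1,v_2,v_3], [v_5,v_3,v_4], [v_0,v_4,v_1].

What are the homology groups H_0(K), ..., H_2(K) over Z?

H_0 ≅ Z,  H_1 = 0,  H_2 ≅ Z.

K has 6 vertices, 12 edges, 8 triangles.
rank ∂_0 = 0, rank ∂_1 = 5 ⇒ b_0 = 6 − 0 − 5 = 1; all invariant factors of ∂_1 are 1 so no torsion. So H_0 ≅ Z.
rank ∂_1 = 5, rank ∂_2 = 7 ⇒ b_1 = 12 − 5 − 7 = 0; all invariant factors of ∂_2 are 1 so no torsion. So H_1 ≅ 0.
rank ∂_2 = 7, rank ∂_3 = 0 ⇒ b_2 = 8 − 7 − 0 = 1. So H_2 ≅ Z.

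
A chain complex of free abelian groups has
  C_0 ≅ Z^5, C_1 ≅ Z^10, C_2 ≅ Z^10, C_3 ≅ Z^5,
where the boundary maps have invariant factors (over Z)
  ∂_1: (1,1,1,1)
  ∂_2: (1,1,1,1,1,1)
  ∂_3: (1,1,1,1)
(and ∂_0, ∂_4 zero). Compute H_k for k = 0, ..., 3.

H_0 = Z,  H_1 = 0,  H_2 = 0,  H_3 = Z.

H_0: b_0 = 5 − 0 − 4 = 1; torsion from ∂_1 factors > 1: none. So H_0 = Z.
H_1: b_1 = 10 − 4 − 6 = 0; torsion from ∂_2 factors > 1: none. So H_1 = 0.
H_2: b_2 = 10 − 6 − 4 = 0; torsion from ∂_3 factors > 1: none. So H_2 = 0.
H_3: b_3 = 5 − 4 − 0 = 1; torsion from ∂_4 factors > 1: none. So H_3 = Z.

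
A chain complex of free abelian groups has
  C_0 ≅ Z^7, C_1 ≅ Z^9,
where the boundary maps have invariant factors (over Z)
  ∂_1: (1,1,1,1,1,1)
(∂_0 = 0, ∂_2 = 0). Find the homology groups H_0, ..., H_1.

H_0 = Z,  H_1 = Z^3.

H_0: b_0 = 7 − 0 − 6 = 1; torsion from ∂_1 factors > 1: none. So H_0 = Z.
H_1: b_1 = 9 − 6 − 0 = 3; torsion from ∂_2 factors > 1: none. So H_1 = Z^3.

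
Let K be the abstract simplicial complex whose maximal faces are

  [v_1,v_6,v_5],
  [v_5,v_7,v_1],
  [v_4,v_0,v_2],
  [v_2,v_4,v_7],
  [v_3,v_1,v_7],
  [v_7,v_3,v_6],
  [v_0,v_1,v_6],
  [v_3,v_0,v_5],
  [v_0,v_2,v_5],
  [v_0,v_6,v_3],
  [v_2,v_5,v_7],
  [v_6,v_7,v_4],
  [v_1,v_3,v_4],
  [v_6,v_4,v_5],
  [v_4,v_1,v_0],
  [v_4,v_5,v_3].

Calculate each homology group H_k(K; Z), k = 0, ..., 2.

H_0 = Z,  H_1 = Z^2,  H_2 = Z.

K has 8 vertices, 24 edges, 16 triangles.
rank ∂_0 = 0, rank ∂_1 = 7 ⇒ b_0 = 8 − 0 − 7 = 1; all invariant factors of ∂_1 are 1 so no torsion. So H_0 ≅ Z.
rank ∂_1 = 7, rank ∂_2 = 15 ⇒ b_1 = 24 − 7 − 15 = 2; all invariant factors of ∂_2 are 1 so no torsion. So H_1 ≅ Z^2.
rank ∂_2 = 15, rank ∂_3 = 0 ⇒ b_2 = 16 − 15 − 0 = 1. So H_2 ≅ Z.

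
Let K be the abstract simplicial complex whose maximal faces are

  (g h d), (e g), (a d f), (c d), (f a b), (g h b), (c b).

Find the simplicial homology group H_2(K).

H_2 = 0.

Fix the vertex order a < b < c < d < e < f < g < h and write every simplex with vertices in increasing order. Then dim K = 2 and the simplices of K are:

  0-simplices (8): a, b, c, d, e, f, g, h
  1-simplices (13): ab, ad, af, bc, bf, bg, bh, cd, df, dg, dh, eg, gh
  2-simplices (4): abf, adf, bgh, dgh

giving chain groups C_0 ≅ Z^8, C_1 ≅ Z^13, C_2 ≅ Z^4.

The boundary map ∂_1: C_1 → C_0 sends each edge [p,q] (with p < q) to q − p.
As a 8×13 matrix over Z this has rank 7, with invariant factors (1,1,1,1,1,1,1).

∂_2: C_2 → C_1 sends each 2-simplex [p,q,r] to [q,r] − [p,r] + [p,q]. For instance
  ∂bgh = gh − bh + bg,
  ∂dgh = gh − dh + dg.
As a 13×4 matrix over Z this has rank 4, with invariant factors (1,1,1,1).

Reading off H_k = ker ∂_k / im ∂_{k+1}:

  H_2: rank ker ∂_2 − rank ∂_3 = (4 − 4) − 0 = 0, and there is no ∂_3, so H_2 = 0.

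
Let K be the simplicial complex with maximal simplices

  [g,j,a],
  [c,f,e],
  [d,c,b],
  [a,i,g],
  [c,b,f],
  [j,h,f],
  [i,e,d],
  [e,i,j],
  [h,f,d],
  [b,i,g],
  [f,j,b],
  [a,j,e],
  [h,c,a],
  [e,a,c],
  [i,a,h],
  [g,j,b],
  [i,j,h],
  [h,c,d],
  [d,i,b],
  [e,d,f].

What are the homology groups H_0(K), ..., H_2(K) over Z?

H_0 ≅ Z,  H_1 ≅ Z ⊕ Z/2Z,  H_2 = 0.

Take the total order a < b < c < d < e < f < g < h < i < j on the vertex set. Then K (dimension 2) consists of the simplices:

  0-simplices (10): a, b, c, d, e, f, g, h, i, j
  1-simplices (30): ac, ae, ag, ah, ai, aj, bc, bd, bf, bg, bi, bj, cd, ce, cf, ch, de, df, dh, di, ef, ei, ej, fh, fj, gi, gj, hi, hj, ij
  2-simplices (20): ace, ach, aej, agi, agj, ahi, bcd, bcf, bdi, bfj, bgi, bgj, cdh, cef, def, dei, dfh, eij, fhj, hij

giving chain groups C_0 ≅ Z^10, C_1 ≅ Z^30, C_2 ≅ Z^20.

The boundary map ∂_1: C_1 → C_0 maps an edge to its endpoints' difference, ∂[p,q] = q − p. For instance
  ∂bj = j − b.
As a 10×30 matrix over Z this has rank 9, with invariant factors (1,1,1,1,1,1,1,1,1).

Boundary ∂_2: C_2 → C_1 sends each 2-simplex [p,q,r] to [q,r] − [p,r] + [p,q]. For instance
  ∂eij = ij − ej + ei,
  ∂dei = ei − di + de.
The resulting 30×20 matrix has rank 20, and its Smith normal form has invariant factors (1,1,1,1,1,1,1,1,1,1,1,1,1,1,1,1,1,1,1,2).

Computing H_k = (kernel of ∂_k) / (image of ∂_{k+1}):

  H_0: rank C_0 − rank ∂_1 = 10 − 9 = 1, and the invariant factors of ∂_1 are all 1, so H_0 ≅ Z.
  H_1: rank ker ∂_1 − rank ∂_2 = (30 − 9) − 20 = 1, and ∂_2 has invariant factor 2 > 1, so H_1 ≅ Z ⊕ Z/2Z.
  H_2: rank ker ∂_2 − rank ∂_3 = (20 − 20) − 0 = 0, and there is no ∂_3, so H_2 ≅ 0.

As a check, the Euler characteristic is 10 − 30 + 20 = 0, which agrees with 1 − 1 + 0 = 0.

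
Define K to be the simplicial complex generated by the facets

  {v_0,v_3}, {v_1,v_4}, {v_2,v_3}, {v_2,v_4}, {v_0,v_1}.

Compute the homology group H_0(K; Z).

H_0 ≅ Z.

Order the vertices as v_0 < v_1 < v_2 < v_3 < v_4. Listing each simplex with vertices in this order, K has dimension 1 with simplices:

  0-simplices (5): [v_0], [v_1], [v_2], [v_3], [v_4]
  1-simplices (5): [v_0,v_1], [v_0,v_3], [v_1,v_4], [v_2,v_3], [v_2,v_4]

giving chain groups C_0 ≅ Z^5, C_1 ≅ Z^5.

Boundary ∂_1: C_1 → C_0 maps an edge to its endpoints' difference, ∂[p,q] = q − p. For instance
  ∂[v_2,v_4] = [v_4] − [v_2].
The 5×5 boundary matrix has rank 4 and Smith normal form diag(1,1,1,1).

Computing H_k = (kernel of ∂_k) / (image of ∂_{k+1}):

  H_0: rank C_0 − rank ∂_1 = 5 − 4 = 1, and the invariant factors of ∂_1 are all 1, so H_0 = Z.

(K is a triangulation of the circle S^1.)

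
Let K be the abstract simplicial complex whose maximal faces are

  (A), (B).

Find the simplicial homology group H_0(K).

H_0 = Z^2.

Order the vertices as A < B. Listing each simplex with vertices in this order, K has dimension 0 with simplices:

  0-simplices (2): A, B

giving chain groups C_0 ≅ Z^2.

Computing H_k = (kernel of ∂_k) / (image of ∂_{k+1}):

  H_0: rank C_0 − rank ∂_1 = 2 − 0 = 2, and there is no ∂_1, so H_0 ≅ Z^2.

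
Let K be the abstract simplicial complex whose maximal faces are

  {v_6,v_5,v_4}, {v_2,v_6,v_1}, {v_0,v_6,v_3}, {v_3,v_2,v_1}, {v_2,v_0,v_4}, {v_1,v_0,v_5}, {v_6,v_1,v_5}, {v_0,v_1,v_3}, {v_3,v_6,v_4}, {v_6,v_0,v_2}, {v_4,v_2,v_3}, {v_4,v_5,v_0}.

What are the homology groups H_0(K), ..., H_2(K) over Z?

Take the total order v_0 < v_1 < v_2 < v_3 < v_4 < v_5 < v_6 on the vertex set. Then K (dimension 2) consists of the simplices:

  0-simplices (7): [v_0], [v_1], [v_2], [v_3], [v_4], [v_5], [v_6]
  1-simplices (18): (18 of them)
  2-simplices (12): (12 of them)

giving chain groups C_0 ≅ Z^7, C_1 ≅ Z^18, C_2 ≅ Z^12.

The boundary map ∂_1: C_1 → C_0 is given by ∂[p,q] = [q] − [p]. For instance
  ∂[v_3,v_4] = [v_4] − [v_3].
The 7×18 boundary matrix has rank 6 and Smith normal form diag(1,1,1,1,1,1).

Boundary ∂_2: C_2 → C_1 acts by ∂[p,q,r] = [q,r] − [p,r] + [p,q]. For instance
  ∂[v_1,v_2,v_6] = [v_2,v_6] − [v_1,v_6] + [v_1,v_2],
  ∂[v_4,v_5,v_6] = [v_5,v_6] − [v_4,v_6] + [v_4,v_5].
The resulting 18×12 matrix has rank 12, and its Smith normal form has invariant factors (1,1,1,1,1,1,1,1,1,1,1,2).

From H_k ≅ ker(∂_k) / im(∂_{k+1}) we obtain:

  H_0: rank C_0 − rank ∂_1 = 7 − 6 = 1, and the invariant factors of ∂_1 are all 1, so H_0 ≅ Z.
  H_1: rank ker ∂_1 − rank ∂_2 = (18 − 6) − 12 = 0, and ∂_2 has invariant factor 2 > 1, so H_1 ≅ Z/2.
  H_2: rank ker ∂_2 − rank ∂_3 = (12 − 12) − 0 = 0, and there is no ∂_3, so H_2 ≅ 0.

As a check, the Euler characteristic is 7 − 18 + 12 = 1, which agrees with 1 − 0 + 0 = 1.
(K is a triangulation of the real projective plane RP^2.)

H_0 = Z,  H_1 = Z/2,  H_2 = 0.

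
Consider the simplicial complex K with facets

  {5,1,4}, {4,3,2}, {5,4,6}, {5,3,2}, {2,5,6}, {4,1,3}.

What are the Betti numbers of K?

We work with the vertex ordering 1 < 2 < 3 < 4 < 5 < 6. The simplices of K, each written with vertices in increasing order, are:

  0-simplices (6): [1], [2], [3], [4], [5], [6]
  1-simplices (12): [1,3], [1,4], [1,5], [2,3], [2,4], [2,5], [2,6], [3,4], [3,5], [4,5], [4,6], [5,6]
  2-simplices (6): [1,3,4], [1,4,5], [2,3,4], [2,3,5], [2,5,6], [4,5,6]

so the chain groups are C_0 ≅ Z^6, C_1 ≅ Z^12, C_2 ≅ Z^6.

∂_1: C_1 → C_0 maps an edge to its endpoints' difference, ∂[p,q] = q − p. For instance
  ∂[2,5] = [5] − [2].
As a 6×12 matrix over Z this has rank 5, with invariant factors (1,1,1,1,1).

∂_2: C_2 → C_1 maps a triangle to the signed sum of its edges. For instance
  ∂[1,3,4] = [3,4] − [1,4] + [1,3],
  ∂[2,3,5] = [3,5] − [2,5] + [2,3].
The 12×6 boundary matrix has rank 6 and Smith normal form diag(1,1,1,1,1,1).

From H_k ≅ ker(∂_k) / im(∂_{k+1}) we obtain:

  H_0: rank C_0 − rank ∂_1 = 6 − 5 = 1, and the invariant factors of ∂_1 are all 1, so H_0 = Z.
  H_1: rank ker ∂_1 − rank ∂_2 = (12 − 5) − 6 = 1, and the invariant factors of ∂_2 are all 1, so H_1 = Z.
  H_2: rank ker ∂_2 − rank ∂_3 = (6 − 6) − 0 = 0, and there is no ∂_3, so H_2 = 0.

(K is a triangulation of the cylinder S^1 x I.)

Hence the Betti numbers are b_0 = 1, b_1 = 1, b_2 = 0.

b_0 = 1, b_1 = 1, b_2 = 0.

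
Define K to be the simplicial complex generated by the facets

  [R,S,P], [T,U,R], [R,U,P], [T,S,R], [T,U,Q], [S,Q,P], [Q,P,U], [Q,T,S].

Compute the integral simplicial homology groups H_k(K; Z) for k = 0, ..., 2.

We work with the vertex ordering P < Q < R < S < T < U. The simplices of K, each written with vertices in increasing order, are:

  0-simplices (6): P, Q, R, S, T, U
  1-simplices (12): PQ, PR, PS, PU, QS, QT, QU, RS, RT, RU, ST, TU
  2-simplices (8): PQS, PQU, PRS, PRU, QST, QTU, RST, RTU

Hence C_0 ≅ Z^6, C_1 ≅ Z^12, C_2 ≅ Z^8.

∂_1: C_1 → C_0 is given by ∂[p,q] = [q] − [p]. For instance
  ∂PU = U − P.
The 6×12 boundary matrix has rank 5 and Smith normal form diag(1,1,1,1,1).

The boundary map ∂_2: C_2 → C_1 maps a triangle to the signed sum of its edges. For instance
  ∂PQU = QU − PU + PQ,
  ∂PQS = QS − PS + PQ.
The resulting 12×8 matrix has rank 7, and its Smith normal form has invariant factors (1,1,1,1,1,1,1).

Reading off H_k = ker ∂_k / im ∂_{k+1}:

  H_0: rank C_0 − rank ∂_1 = 6 − 5 = 1, and the invariant factors of ∂_1 are all 1, so H_0 = Z.
  H_1: rank ker ∂_1 − rank ∂_2 = (12 − 5) − 7 = 0, and the invariant factors of ∂_2 are all 1, so H_1 = 0.
  H_2: rank ker ∂_2 − rank ∂_3 = (8 − 7) − 0 = 1, and there is no ∂_3, so H_2 = Z.

H_0 = Z,  H_1 = 0,  H_2 = Z.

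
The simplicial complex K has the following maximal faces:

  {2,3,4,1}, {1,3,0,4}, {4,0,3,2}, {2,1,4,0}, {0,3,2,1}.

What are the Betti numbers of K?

b_0 = 1, b_1 = 0, b_2 = 0, b_3 = 1.

Fix the vertex order 0 < 1 < 2 < 3 < 4 and write every simplex with vertices in increasing order. Then dim K = 3 and the simplices of K are:

  0-simplices (5): [0], [1], [2], [3], [4]
  1-simplices (10): [0,1], [0,2], [0,3], [0,4], [1,2], [1,3], [1,4], [2,3], [2,4], [3,4]
  2-simplices (10): [0,1,2], [0,1,3], [0,1,4], [0,2,3], [0,2,4], [0,3,4], [1,2,3], [1,2,4], [1,3,4], [2,3,4]
  3-simplices (5): [0,1,2,3], [0,1,2,4], [0,1,3,4], [0,2,3,4], [1,2,3,4]

so the chain groups are C_0 ≅ Z^5, C_1 ≅ Z^10, C_2 ≅ Z^10, C_3 ≅ Z^5.

The boundary map ∂_1: C_1 → C_0 sends each edge [p,q] (with p < q) to q − p.
The resulting 5×10 matrix has rank 4, and its Smith normal form has invariant factors (1,1,1,1).

The boundary map ∂_2: C_2 → C_1 acts by ∂[p,q,r] = [q,r] − [p,r] + [p,q]. For instance
  ∂[1,3,4] = [3,4] − [1,4] + [1,3],
  ∂[0,2,3] = [2,3] − [0,3] + [0,2].
As a 10×10 matrix over Z this has rank 6, with invariant factors (1,1,1,1,1,1).

The boundary map ∂_3: C_3 → C_2 sends each 3-simplex σ to the alternating sum Σ_i (−1)^i (σ with its i-th vertex removed). For instance
  ∂[0,1,2,3] = [1,2,3] − [0,2,3] + [0,1,3] − [0,1,2],
  ∂[0,1,2,4] = [1,2,4] − [0,2,4] + [0,1,4] − [0,1,2].
The resulting 10×5 matrix has rank 4, and its Smith normal form has invariant factors (1,1,1,1).

Computing H_k = (kernel of ∂_k) / (image of ∂_{k+1}):

  H_0: rank C_0 − rank ∂_1 = 5 − 4 = 1, and the invariant factors of ∂_1 are all 1, so H_0 ≅ Z.
  H_1: rank ker ∂_1 − rank ∂_2 = (10 − 4) − 6 = 0, and the invariant factors of ∂_2 are all 1, so H_1 ≅ 0.
  H_2: rank ker ∂_2 − rank ∂_3 = (10 − 6) − 4 = 0, and the invariant factors of ∂_3 are all 1, so H_2 ≅ 0.
  H_3: rank ker ∂_3 − rank ∂_4 = (5 − 4) − 0 = 1, and there is no ∂_4, so H_3 ≅ Z.

As a check, the Euler characteristic is 5 − 10 + 10 − 5 = 0, which agrees with 1 − 0 + 0 − 1 = 0.
(K is a triangulation of the 3-sphere S^3.)

Hence the Betti numbers are b_0 = 1, b_1 = 0, b_2 = 0, b_3 = 1.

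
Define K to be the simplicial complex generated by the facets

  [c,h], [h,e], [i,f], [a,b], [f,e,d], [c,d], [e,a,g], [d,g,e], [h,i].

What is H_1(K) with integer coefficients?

K has 9 vertices, 13 edges, 3 triangles.
rank ∂_1 = 8, rank ∂_2 = 3 ⇒ b_1 = 13 − 8 − 3 = 2; all invariant factors of ∂_2 are 1 so no torsion. So H_1 = Z^2.

H_1 ≅ Z^2.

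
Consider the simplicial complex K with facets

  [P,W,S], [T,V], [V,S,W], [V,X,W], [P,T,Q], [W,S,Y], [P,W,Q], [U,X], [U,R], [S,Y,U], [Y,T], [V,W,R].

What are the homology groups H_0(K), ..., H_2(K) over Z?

Take the total order P < Q < R < S < T < U < V < W < X < Y on the vertex set. Then K (dimension 2) consists of the simplices:

  0-simplices (10): P, Q, R, S, T, U, V, W, X, Y
  1-simplices (21): PQ, PS, PT, PW, QT, QW, RU, RV, RW, SU, SV, SW, SY, TV, TY, UX, UY, VW, VX, WX, WY
  2-simplices (8): PQT, PQW, PSW, RVW, SUY, SVW, SWY, VWX

giving chain groups C_0 ≅ Z^10, C_1 ≅ Z^21, C_2 ≅ Z^8.

The boundary map ∂_1: C_1 → C_0 maps an edge to its endpoints' difference, ∂[p,q] = q − p. For instance
  ∂QT = T − Q.
The 10×21 boundary matrix has rank 9 and Smith normal form diag(1,1,1,1,1,1,1,1,1).

The boundary map ∂_2: C_2 → C_1 maps a triangle to the signed sum of its edges. For instance
  ∂SUY = UY − SY + SU,
  ∂PQT = QT − PT + PQ.
The resulting 21×8 matrix has rank 8, and its Smith normal form has invariant factors (1,1,1,1,1,1,1,1).

Computing H_k = (kernel of ∂_k) / (image of ∂_{k+1}):

  H_0: rank C_0 − rank ∂_1 = 10 − 9 = 1, and the invariant factors of ∂_1 are all 1, so H_0 = Z.
  H_1: rank ker ∂_1 − rank ∂_2 = (21 − 9) − 8 = 4, and the invariant factors of ∂_2 are all 1, so H_1 = Z^4.
  H_2: rank ker ∂_2 − rank ∂_3 = (8 − 8) − 0 = 0, and there is no ∂_3, so H_2 = 0.

H_0 = Z,  H_1 = Z^4,  H_2 = 0.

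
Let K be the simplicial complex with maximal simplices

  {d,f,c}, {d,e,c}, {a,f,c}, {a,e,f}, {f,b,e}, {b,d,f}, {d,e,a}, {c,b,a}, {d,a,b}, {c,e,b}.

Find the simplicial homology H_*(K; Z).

H_0 = Z,  H_1 = Z/2,  H_2 = 0.

Order the vertices as a < b < c < d < e < f. Listing each simplex with vertices in this order, K has dimension 2 with simplices:

  0-simplices (6): a, b, c, d, e, f
  1-simplices (15): ab, ac, ad, ae, af, bc, bd, be, bf, cd, ce, cf, de, df, ef
  2-simplices (10): abc, abd, acf, ade, aef, bce, bdf, bef, cde, cdf

giving chain groups C_0 ≅ Z^6, C_1 ≅ Z^15, C_2 ≅ Z^10.

Boundary ∂_1: C_1 → C_0 maps an edge to its endpoints' difference, ∂[p,q] = q − p.
This gives a 6×15 integer matrix of rank 5; reducing to Smith normal form yields diagonal entries (1,1,1,1,1).

Boundary ∂_2: C_2 → C_1 acts by ∂[p,q,r] = [q,r] − [p,r] + [p,q]. For instance
  ∂aef = ef − af + ae,
  ∂abc = bc − ac + ab.
This gives a 15×10 integer matrix of rank 10; reducing to Smith normal form yields diagonal entries (1,1,1,1,1,1,1,1,1,2).

Reading off H_k = ker ∂_k / im ∂_{k+1}:

  H_0: rank C_0 − rank ∂_1 = 6 − 5 = 1, and the invariant factors of ∂_1 are all 1, so H_0 ≅ Z.
  H_1: rank ker ∂_1 − rank ∂_2 = (15 − 5) − 10 = 0, and ∂_2 has invariant factor 2 > 1, so H_1 ≅ Z/2.
  H_2: rank ker ∂_2 − rank ∂_3 = (10 − 10) − 0 = 0, and there is no ∂_3, so H_2 ≅ 0.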